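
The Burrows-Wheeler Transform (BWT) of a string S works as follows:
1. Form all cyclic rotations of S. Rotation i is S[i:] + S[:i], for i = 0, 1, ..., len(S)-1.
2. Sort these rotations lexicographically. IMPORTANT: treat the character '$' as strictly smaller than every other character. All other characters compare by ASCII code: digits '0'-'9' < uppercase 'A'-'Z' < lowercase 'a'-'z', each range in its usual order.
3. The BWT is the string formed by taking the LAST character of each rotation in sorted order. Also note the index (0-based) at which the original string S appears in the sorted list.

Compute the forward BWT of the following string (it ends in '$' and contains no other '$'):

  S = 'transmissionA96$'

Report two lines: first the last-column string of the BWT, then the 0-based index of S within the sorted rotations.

All 16 rotations (rotation i = S[i:]+S[:i]):
  rot[0] = transmissionA96$
  rot[1] = ransmissionA96$t
  rot[2] = ansmissionA96$tr
  rot[3] = nsmissionA96$tra
  rot[4] = smissionA96$tran
  rot[5] = missionA96$trans
  rot[6] = issionA96$transm
  rot[7] = ssionA96$transmi
  rot[8] = sionA96$transmis
  rot[9] = ionA96$transmiss
  rot[10] = onA96$transmissi
  rot[11] = nA96$transmissio
  rot[12] = A96$transmission
  rot[13] = 96$transmissionA
  rot[14] = 6$transmissionA9
  rot[15] = $transmissionA96
Sorted (with $ < everything):
  sorted[0] = $transmissionA96  (last char: '6')
  sorted[1] = 6$transmissionA9  (last char: '9')
  sorted[2] = 96$transmissionA  (last char: 'A')
  sorted[3] = A96$transmission  (last char: 'n')
  sorted[4] = ansmissionA96$tr  (last char: 'r')
  sorted[5] = ionA96$transmiss  (last char: 's')
  sorted[6] = issionA96$transm  (last char: 'm')
  sorted[7] = missionA96$trans  (last char: 's')
  sorted[8] = nA96$transmissio  (last char: 'o')
  sorted[9] = nsmissionA96$tra  (last char: 'a')
  sorted[10] = onA96$transmissi  (last char: 'i')
  sorted[11] = ransmissionA96$t  (last char: 't')
  sorted[12] = sionA96$transmis  (last char: 's')
  sorted[13] = smissionA96$tran  (last char: 'n')
  sorted[14] = ssionA96$transmi  (last char: 'i')
  sorted[15] = transmissionA96$  (last char: '$')
Last column: 69Anrsmsoaitsni$
Original string S is at sorted index 15

Answer: 69Anrsmsoaitsni$
15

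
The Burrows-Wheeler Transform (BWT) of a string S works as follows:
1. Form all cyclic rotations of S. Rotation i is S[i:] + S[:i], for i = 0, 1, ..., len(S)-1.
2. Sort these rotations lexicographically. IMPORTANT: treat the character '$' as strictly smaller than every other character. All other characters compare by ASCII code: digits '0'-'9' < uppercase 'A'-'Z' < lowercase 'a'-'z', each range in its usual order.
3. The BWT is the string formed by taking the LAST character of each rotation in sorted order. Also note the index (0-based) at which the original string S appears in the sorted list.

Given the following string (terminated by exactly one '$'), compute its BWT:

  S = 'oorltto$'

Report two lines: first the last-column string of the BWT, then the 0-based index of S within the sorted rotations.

All 8 rotations (rotation i = S[i:]+S[:i]):
  rot[0] = oorltto$
  rot[1] = orltto$o
  rot[2] = rltto$oo
  rot[3] = ltto$oor
  rot[4] = tto$oorl
  rot[5] = to$oorlt
  rot[6] = o$oorltt
  rot[7] = $oorltto
Sorted (with $ < everything):
  sorted[0] = $oorltto  (last char: 'o')
  sorted[1] = ltto$oor  (last char: 'r')
  sorted[2] = o$oorltt  (last char: 't')
  sorted[3] = oorltto$  (last char: '$')
  sorted[4] = orltto$o  (last char: 'o')
  sorted[5] = rltto$oo  (last char: 'o')
  sorted[6] = to$oorlt  (last char: 't')
  sorted[7] = tto$oorl  (last char: 'l')
Last column: ort$ootl
Original string S is at sorted index 3

Answer: ort$ootl
3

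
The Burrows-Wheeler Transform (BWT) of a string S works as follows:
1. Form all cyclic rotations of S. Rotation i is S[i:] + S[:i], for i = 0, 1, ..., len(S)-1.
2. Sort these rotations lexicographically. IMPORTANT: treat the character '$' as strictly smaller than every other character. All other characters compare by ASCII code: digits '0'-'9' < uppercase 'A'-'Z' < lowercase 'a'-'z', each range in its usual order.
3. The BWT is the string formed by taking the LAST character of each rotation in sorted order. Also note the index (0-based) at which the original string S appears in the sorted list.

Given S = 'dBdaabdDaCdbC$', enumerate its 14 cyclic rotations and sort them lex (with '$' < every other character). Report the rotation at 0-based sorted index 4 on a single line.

Answer: DaCdbC$dBdaabd

Derivation:
All 14 rotations (rotation i = S[i:]+S[:i]):
  rot[0] = dBdaabdDaCdbC$
  rot[1] = BdaabdDaCdbC$d
  rot[2] = daabdDaCdbC$dB
  rot[3] = aabdDaCdbC$dBd
  rot[4] = abdDaCdbC$dBda
  rot[5] = bdDaCdbC$dBdaa
  rot[6] = dDaCdbC$dBdaab
  rot[7] = DaCdbC$dBdaabd
  rot[8] = aCdbC$dBdaabdD
  rot[9] = CdbC$dBdaabdDa
  rot[10] = dbC$dBdaabdDaC
  rot[11] = bC$dBdaabdDaCd
  rot[12] = C$dBdaabdDaCdb
  rot[13] = $dBdaabdDaCdbC
Sorted (with $ < everything):
  sorted[0] = $dBdaabdDaCdbC
  sorted[1] = BdaabdDaCdbC$d
  sorted[2] = C$dBdaabdDaCdb
  sorted[3] = CdbC$dBdaabdDa
  sorted[4] = DaCdbC$dBdaabd
  sorted[5] = aCdbC$dBdaabdD
  sorted[6] = aabdDaCdbC$dBd
  sorted[7] = abdDaCdbC$dBda
  sorted[8] = bC$dBdaabdDaCd
  sorted[9] = bdDaCdbC$dBdaa
  sorted[10] = dBdaabdDaCdbC$
  sorted[11] = dDaCdbC$dBdaab
  sorted[12] = daabdDaCdbC$dB
  sorted[13] = dbC$dBdaabdDaC
sorted[4] = DaCdbC$dBdaabd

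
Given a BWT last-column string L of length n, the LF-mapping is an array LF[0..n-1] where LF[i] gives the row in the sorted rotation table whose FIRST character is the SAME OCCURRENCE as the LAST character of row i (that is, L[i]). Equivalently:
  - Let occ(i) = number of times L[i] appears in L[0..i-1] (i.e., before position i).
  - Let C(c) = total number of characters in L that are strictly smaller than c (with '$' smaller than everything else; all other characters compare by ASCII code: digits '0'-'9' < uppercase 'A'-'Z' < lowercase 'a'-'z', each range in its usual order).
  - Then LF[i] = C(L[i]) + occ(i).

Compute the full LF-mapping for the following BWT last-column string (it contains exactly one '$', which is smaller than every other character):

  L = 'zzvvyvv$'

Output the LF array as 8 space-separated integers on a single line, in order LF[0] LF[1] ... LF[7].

Char counts: '$':1, 'v':4, 'y':1, 'z':2
C (first-col start): C('$')=0, C('v')=1, C('y')=5, C('z')=6
L[0]='z': occ=0, LF[0]=C('z')+0=6+0=6
L[1]='z': occ=1, LF[1]=C('z')+1=6+1=7
L[2]='v': occ=0, LF[2]=C('v')+0=1+0=1
L[3]='v': occ=1, LF[3]=C('v')+1=1+1=2
L[4]='y': occ=0, LF[4]=C('y')+0=5+0=5
L[5]='v': occ=2, LF[5]=C('v')+2=1+2=3
L[6]='v': occ=3, LF[6]=C('v')+3=1+3=4
L[7]='$': occ=0, LF[7]=C('$')+0=0+0=0

Answer: 6 7 1 2 5 3 4 0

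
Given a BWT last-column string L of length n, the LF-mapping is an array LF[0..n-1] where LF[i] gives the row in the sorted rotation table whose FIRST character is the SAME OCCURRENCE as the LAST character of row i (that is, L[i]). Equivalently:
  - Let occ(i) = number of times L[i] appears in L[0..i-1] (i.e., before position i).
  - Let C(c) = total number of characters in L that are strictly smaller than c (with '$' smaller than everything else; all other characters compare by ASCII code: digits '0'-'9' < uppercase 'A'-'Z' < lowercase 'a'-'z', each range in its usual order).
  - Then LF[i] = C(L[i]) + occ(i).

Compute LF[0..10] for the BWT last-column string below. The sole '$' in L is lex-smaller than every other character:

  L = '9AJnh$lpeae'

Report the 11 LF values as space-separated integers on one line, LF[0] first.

Char counts: '$':1, '9':1, 'A':1, 'J':1, 'a':1, 'e':2, 'h':1, 'l':1, 'n':1, 'p':1
C (first-col start): C('$')=0, C('9')=1, C('A')=2, C('J')=3, C('a')=4, C('e')=5, C('h')=7, C('l')=8, C('n')=9, C('p')=10
L[0]='9': occ=0, LF[0]=C('9')+0=1+0=1
L[1]='A': occ=0, LF[1]=C('A')+0=2+0=2
L[2]='J': occ=0, LF[2]=C('J')+0=3+0=3
L[3]='n': occ=0, LF[3]=C('n')+0=9+0=9
L[4]='h': occ=0, LF[4]=C('h')+0=7+0=7
L[5]='$': occ=0, LF[5]=C('$')+0=0+0=0
L[6]='l': occ=0, LF[6]=C('l')+0=8+0=8
L[7]='p': occ=0, LF[7]=C('p')+0=10+0=10
L[8]='e': occ=0, LF[8]=C('e')+0=5+0=5
L[9]='a': occ=0, LF[9]=C('a')+0=4+0=4
L[10]='e': occ=1, LF[10]=C('e')+1=5+1=6

Answer: 1 2 3 9 7 0 8 10 5 4 6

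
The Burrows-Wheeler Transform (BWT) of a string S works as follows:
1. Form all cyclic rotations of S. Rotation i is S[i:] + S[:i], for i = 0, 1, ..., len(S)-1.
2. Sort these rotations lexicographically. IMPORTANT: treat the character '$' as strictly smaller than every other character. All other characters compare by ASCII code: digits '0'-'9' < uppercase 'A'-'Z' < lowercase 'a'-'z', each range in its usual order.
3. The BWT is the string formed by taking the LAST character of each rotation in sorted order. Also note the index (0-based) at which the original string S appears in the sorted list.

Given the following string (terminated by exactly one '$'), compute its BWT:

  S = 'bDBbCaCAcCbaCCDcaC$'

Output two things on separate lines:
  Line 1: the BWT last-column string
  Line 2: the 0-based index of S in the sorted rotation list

All 19 rotations (rotation i = S[i:]+S[:i]):
  rot[0] = bDBbCaCAcCbaCCDcaC$
  rot[1] = DBbCaCAcCbaCCDcaC$b
  rot[2] = BbCaCAcCbaCCDcaC$bD
  rot[3] = bCaCAcCbaCCDcaC$bDB
  rot[4] = CaCAcCbaCCDcaC$bDBb
  rot[5] = aCAcCbaCCDcaC$bDBbC
  rot[6] = CAcCbaCCDcaC$bDBbCa
  rot[7] = AcCbaCCDcaC$bDBbCaC
  rot[8] = cCbaCCDcaC$bDBbCaCA
  rot[9] = CbaCCDcaC$bDBbCaCAc
  rot[10] = baCCDcaC$bDBbCaCAcC
  rot[11] = aCCDcaC$bDBbCaCAcCb
  rot[12] = CCDcaC$bDBbCaCAcCba
  rot[13] = CDcaC$bDBbCaCAcCbaC
  rot[14] = DcaC$bDBbCaCAcCbaCC
  rot[15] = caC$bDBbCaCAcCbaCCD
  rot[16] = aC$bDBbCaCAcCbaCCDc
  rot[17] = C$bDBbCaCAcCbaCCDca
  rot[18] = $bDBbCaCAcCbaCCDcaC
Sorted (with $ < everything):
  sorted[0] = $bDBbCaCAcCbaCCDcaC  (last char: 'C')
  sorted[1] = AcCbaCCDcaC$bDBbCaC  (last char: 'C')
  sorted[2] = BbCaCAcCbaCCDcaC$bD  (last char: 'D')
  sorted[3] = C$bDBbCaCAcCbaCCDca  (last char: 'a')
  sorted[4] = CAcCbaCCDcaC$bDBbCa  (last char: 'a')
  sorted[5] = CCDcaC$bDBbCaCAcCba  (last char: 'a')
  sorted[6] = CDcaC$bDBbCaCAcCbaC  (last char: 'C')
  sorted[7] = CaCAcCbaCCDcaC$bDBb  (last char: 'b')
  sorted[8] = CbaCCDcaC$bDBbCaCAc  (last char: 'c')
  sorted[9] = DBbCaCAcCbaCCDcaC$b  (last char: 'b')
  sorted[10] = DcaC$bDBbCaCAcCbaCC  (last char: 'C')
  sorted[11] = aC$bDBbCaCAcCbaCCDc  (last char: 'c')
  sorted[12] = aCAcCbaCCDcaC$bDBbC  (last char: 'C')
  sorted[13] = aCCDcaC$bDBbCaCAcCb  (last char: 'b')
  sorted[14] = bCaCAcCbaCCDcaC$bDB  (last char: 'B')
  sorted[15] = bDBbCaCAcCbaCCDcaC$  (last char: '$')
  sorted[16] = baCCDcaC$bDBbCaCAcC  (last char: 'C')
  sorted[17] = cCbaCCDcaC$bDBbCaCA  (last char: 'A')
  sorted[18] = caC$bDBbCaCAcCbaCCD  (last char: 'D')
Last column: CCDaaaCbcbCcCbB$CAD
Original string S is at sorted index 15

Answer: CCDaaaCbcbCcCbB$CAD
15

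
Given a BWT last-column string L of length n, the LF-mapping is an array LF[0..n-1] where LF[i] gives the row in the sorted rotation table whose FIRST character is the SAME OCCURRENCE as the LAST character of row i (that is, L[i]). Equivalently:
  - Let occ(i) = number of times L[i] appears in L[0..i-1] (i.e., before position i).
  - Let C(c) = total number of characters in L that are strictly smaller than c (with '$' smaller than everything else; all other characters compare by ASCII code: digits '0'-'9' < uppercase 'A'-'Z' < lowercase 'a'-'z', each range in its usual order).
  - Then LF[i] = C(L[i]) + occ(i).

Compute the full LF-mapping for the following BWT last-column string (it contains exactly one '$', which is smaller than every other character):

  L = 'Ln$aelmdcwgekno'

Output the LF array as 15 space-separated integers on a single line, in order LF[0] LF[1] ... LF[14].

Answer: 1 11 0 2 5 9 10 4 3 14 7 6 8 12 13

Derivation:
Char counts: '$':1, 'L':1, 'a':1, 'c':1, 'd':1, 'e':2, 'g':1, 'k':1, 'l':1, 'm':1, 'n':2, 'o':1, 'w':1
C (first-col start): C('$')=0, C('L')=1, C('a')=2, C('c')=3, C('d')=4, C('e')=5, C('g')=7, C('k')=8, C('l')=9, C('m')=10, C('n')=11, C('o')=13, C('w')=14
L[0]='L': occ=0, LF[0]=C('L')+0=1+0=1
L[1]='n': occ=0, LF[1]=C('n')+0=11+0=11
L[2]='$': occ=0, LF[2]=C('$')+0=0+0=0
L[3]='a': occ=0, LF[3]=C('a')+0=2+0=2
L[4]='e': occ=0, LF[4]=C('e')+0=5+0=5
L[5]='l': occ=0, LF[5]=C('l')+0=9+0=9
L[6]='m': occ=0, LF[6]=C('m')+0=10+0=10
L[7]='d': occ=0, LF[7]=C('d')+0=4+0=4
L[8]='c': occ=0, LF[8]=C('c')+0=3+0=3
L[9]='w': occ=0, LF[9]=C('w')+0=14+0=14
L[10]='g': occ=0, LF[10]=C('g')+0=7+0=7
L[11]='e': occ=1, LF[11]=C('e')+1=5+1=6
L[12]='k': occ=0, LF[12]=C('k')+0=8+0=8
L[13]='n': occ=1, LF[13]=C('n')+1=11+1=12
L[14]='o': occ=0, LF[14]=C('o')+0=13+0=13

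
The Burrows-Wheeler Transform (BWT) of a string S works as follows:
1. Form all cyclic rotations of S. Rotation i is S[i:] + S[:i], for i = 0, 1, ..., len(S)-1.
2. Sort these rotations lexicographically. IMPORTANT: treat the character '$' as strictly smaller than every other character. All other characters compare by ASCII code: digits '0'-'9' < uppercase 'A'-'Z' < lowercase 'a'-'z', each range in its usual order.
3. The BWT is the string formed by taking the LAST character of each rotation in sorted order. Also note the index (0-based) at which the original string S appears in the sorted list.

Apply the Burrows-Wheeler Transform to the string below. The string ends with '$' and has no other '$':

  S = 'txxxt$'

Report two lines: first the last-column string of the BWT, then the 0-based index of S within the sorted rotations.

All 6 rotations (rotation i = S[i:]+S[:i]):
  rot[0] = txxxt$
  rot[1] = xxxt$t
  rot[2] = xxt$tx
  rot[3] = xt$txx
  rot[4] = t$txxx
  rot[5] = $txxxt
Sorted (with $ < everything):
  sorted[0] = $txxxt  (last char: 't')
  sorted[1] = t$txxx  (last char: 'x')
  sorted[2] = txxxt$  (last char: '$')
  sorted[3] = xt$txx  (last char: 'x')
  sorted[4] = xxt$tx  (last char: 'x')
  sorted[5] = xxxt$t  (last char: 't')
Last column: tx$xxt
Original string S is at sorted index 2

Answer: tx$xxt
2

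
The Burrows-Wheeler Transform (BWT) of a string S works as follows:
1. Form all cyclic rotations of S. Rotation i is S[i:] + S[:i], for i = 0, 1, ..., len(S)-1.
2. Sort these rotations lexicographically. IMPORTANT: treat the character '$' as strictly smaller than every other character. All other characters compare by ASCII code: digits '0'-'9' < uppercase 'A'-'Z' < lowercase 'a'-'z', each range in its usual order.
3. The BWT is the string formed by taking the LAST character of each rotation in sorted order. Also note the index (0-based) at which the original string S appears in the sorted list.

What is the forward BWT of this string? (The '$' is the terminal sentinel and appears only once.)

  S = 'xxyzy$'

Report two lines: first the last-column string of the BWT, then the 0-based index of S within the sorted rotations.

Answer: y$xzxy
1

Derivation:
All 6 rotations (rotation i = S[i:]+S[:i]):
  rot[0] = xxyzy$
  rot[1] = xyzy$x
  rot[2] = yzy$xx
  rot[3] = zy$xxy
  rot[4] = y$xxyz
  rot[5] = $xxyzy
Sorted (with $ < everything):
  sorted[0] = $xxyzy  (last char: 'y')
  sorted[1] = xxyzy$  (last char: '$')
  sorted[2] = xyzy$x  (last char: 'x')
  sorted[3] = y$xxyz  (last char: 'z')
  sorted[4] = yzy$xx  (last char: 'x')
  sorted[5] = zy$xxy  (last char: 'y')
Last column: y$xzxy
Original string S is at sorted index 1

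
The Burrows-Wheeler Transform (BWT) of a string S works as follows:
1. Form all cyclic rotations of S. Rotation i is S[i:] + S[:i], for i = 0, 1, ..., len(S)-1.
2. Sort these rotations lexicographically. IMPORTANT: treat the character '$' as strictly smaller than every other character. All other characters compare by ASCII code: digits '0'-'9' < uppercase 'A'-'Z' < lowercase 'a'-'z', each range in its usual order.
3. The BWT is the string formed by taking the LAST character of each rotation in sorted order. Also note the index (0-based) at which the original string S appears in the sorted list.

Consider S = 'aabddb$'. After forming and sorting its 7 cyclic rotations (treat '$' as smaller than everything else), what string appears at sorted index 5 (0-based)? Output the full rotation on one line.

Answer: db$aabd

Derivation:
All 7 rotations (rotation i = S[i:]+S[:i]):
  rot[0] = aabddb$
  rot[1] = abddb$a
  rot[2] = bddb$aa
  rot[3] = ddb$aab
  rot[4] = db$aabd
  rot[5] = b$aabdd
  rot[6] = $aabddb
Sorted (with $ < everything):
  sorted[0] = $aabddb
  sorted[1] = aabddb$
  sorted[2] = abddb$a
  sorted[3] = b$aabdd
  sorted[4] = bddb$aa
  sorted[5] = db$aabd
  sorted[6] = ddb$aab
sorted[5] = db$aabd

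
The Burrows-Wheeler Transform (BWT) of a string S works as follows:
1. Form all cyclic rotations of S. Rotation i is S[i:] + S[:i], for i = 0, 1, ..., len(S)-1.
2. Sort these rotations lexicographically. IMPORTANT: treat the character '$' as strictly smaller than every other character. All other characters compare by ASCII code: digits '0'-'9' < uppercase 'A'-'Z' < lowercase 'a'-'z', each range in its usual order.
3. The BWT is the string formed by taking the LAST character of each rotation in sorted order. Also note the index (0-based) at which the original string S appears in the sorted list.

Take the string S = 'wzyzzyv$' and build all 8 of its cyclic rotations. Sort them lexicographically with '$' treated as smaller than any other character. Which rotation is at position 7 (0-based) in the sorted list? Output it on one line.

All 8 rotations (rotation i = S[i:]+S[:i]):
  rot[0] = wzyzzyv$
  rot[1] = zyzzyv$w
  rot[2] = yzzyv$wz
  rot[3] = zzyv$wzy
  rot[4] = zyv$wzyz
  rot[5] = yv$wzyzz
  rot[6] = v$wzyzzy
  rot[7] = $wzyzzyv
Sorted (with $ < everything):
  sorted[0] = $wzyzzyv
  sorted[1] = v$wzyzzy
  sorted[2] = wzyzzyv$
  sorted[3] = yv$wzyzz
  sorted[4] = yzzyv$wz
  sorted[5] = zyv$wzyz
  sorted[6] = zyzzyv$w
  sorted[7] = zzyv$wzy
sorted[7] = zzyv$wzy

Answer: zzyv$wzy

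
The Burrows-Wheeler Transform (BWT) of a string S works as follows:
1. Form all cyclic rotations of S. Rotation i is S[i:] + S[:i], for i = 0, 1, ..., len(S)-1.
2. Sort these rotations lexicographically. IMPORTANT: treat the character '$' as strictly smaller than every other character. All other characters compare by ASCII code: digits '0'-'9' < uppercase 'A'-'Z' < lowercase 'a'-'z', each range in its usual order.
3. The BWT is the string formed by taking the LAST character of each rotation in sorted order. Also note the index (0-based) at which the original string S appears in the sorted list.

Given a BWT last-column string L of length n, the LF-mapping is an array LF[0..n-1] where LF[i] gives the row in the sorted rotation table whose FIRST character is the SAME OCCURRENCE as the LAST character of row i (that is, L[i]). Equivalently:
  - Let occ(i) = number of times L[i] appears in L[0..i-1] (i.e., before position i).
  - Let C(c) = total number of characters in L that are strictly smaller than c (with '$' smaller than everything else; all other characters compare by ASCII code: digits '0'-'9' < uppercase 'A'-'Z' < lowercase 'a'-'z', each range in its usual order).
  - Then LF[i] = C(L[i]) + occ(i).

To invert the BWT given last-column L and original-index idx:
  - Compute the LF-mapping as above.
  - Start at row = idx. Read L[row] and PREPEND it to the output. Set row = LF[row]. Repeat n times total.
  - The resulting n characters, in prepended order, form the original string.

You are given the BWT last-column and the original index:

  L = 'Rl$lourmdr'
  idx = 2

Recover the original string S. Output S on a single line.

Answer: drumrollR$

Derivation:
LF mapping: 1 3 0 4 6 9 7 5 2 8
Walk LF starting at row 2, prepending L[row]:
  step 1: row=2, L[2]='$', prepend. Next row=LF[2]=0
  step 2: row=0, L[0]='R', prepend. Next row=LF[0]=1
  step 3: row=1, L[1]='l', prepend. Next row=LF[1]=3
  step 4: row=3, L[3]='l', prepend. Next row=LF[3]=4
  step 5: row=4, L[4]='o', prepend. Next row=LF[4]=6
  step 6: row=6, L[6]='r', prepend. Next row=LF[6]=7
  step 7: row=7, L[7]='m', prepend. Next row=LF[7]=5
  step 8: row=5, L[5]='u', prepend. Next row=LF[5]=9
  step 9: row=9, L[9]='r', prepend. Next row=LF[9]=8
  step 10: row=8, L[8]='d', prepend. Next row=LF[8]=2
Reversed output: drumrollR$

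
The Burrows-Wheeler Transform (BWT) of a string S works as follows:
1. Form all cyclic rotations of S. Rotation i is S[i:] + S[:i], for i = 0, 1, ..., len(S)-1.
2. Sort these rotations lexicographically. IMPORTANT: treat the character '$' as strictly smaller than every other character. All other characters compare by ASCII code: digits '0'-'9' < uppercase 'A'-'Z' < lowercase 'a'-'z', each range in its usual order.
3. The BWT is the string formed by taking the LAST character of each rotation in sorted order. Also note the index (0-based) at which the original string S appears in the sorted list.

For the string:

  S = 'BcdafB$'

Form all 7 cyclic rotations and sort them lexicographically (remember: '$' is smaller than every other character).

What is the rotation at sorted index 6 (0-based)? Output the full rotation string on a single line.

All 7 rotations (rotation i = S[i:]+S[:i]):
  rot[0] = BcdafB$
  rot[1] = cdafB$B
  rot[2] = dafB$Bc
  rot[3] = afB$Bcd
  rot[4] = fB$Bcda
  rot[5] = B$Bcdaf
  rot[6] = $BcdafB
Sorted (with $ < everything):
  sorted[0] = $BcdafB
  sorted[1] = B$Bcdaf
  sorted[2] = BcdafB$
  sorted[3] = afB$Bcd
  sorted[4] = cdafB$B
  sorted[5] = dafB$Bc
  sorted[6] = fB$Bcda
sorted[6] = fB$Bcda

Answer: fB$Bcda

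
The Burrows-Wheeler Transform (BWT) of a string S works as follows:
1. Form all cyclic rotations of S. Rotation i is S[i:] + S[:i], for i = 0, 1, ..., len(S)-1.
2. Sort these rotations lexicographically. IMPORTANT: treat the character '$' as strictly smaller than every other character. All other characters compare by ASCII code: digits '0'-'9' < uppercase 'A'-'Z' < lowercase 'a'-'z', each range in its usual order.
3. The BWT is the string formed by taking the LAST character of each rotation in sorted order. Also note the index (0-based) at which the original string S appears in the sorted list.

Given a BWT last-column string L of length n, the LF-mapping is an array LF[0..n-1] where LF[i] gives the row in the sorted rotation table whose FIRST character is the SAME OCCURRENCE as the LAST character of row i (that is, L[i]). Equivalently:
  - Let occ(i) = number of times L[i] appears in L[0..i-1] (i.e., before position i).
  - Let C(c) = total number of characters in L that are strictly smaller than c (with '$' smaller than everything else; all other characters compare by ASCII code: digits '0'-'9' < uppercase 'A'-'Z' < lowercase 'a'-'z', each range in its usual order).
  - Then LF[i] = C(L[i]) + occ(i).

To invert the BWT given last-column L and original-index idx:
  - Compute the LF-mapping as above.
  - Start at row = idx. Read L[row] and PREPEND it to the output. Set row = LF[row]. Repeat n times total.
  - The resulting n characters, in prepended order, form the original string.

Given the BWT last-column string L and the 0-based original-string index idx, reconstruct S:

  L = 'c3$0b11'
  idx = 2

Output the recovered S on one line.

LF mapping: 6 4 0 1 5 2 3
Walk LF starting at row 2, prepending L[row]:
  step 1: row=2, L[2]='$', prepend. Next row=LF[2]=0
  step 2: row=0, L[0]='c', prepend. Next row=LF[0]=6
  step 3: row=6, L[6]='1', prepend. Next row=LF[6]=3
  step 4: row=3, L[3]='0', prepend. Next row=LF[3]=1
  step 5: row=1, L[1]='3', prepend. Next row=LF[1]=4
  step 6: row=4, L[4]='b', prepend. Next row=LF[4]=5
  step 7: row=5, L[5]='1', prepend. Next row=LF[5]=2
Reversed output: 1b301c$

Answer: 1b301c$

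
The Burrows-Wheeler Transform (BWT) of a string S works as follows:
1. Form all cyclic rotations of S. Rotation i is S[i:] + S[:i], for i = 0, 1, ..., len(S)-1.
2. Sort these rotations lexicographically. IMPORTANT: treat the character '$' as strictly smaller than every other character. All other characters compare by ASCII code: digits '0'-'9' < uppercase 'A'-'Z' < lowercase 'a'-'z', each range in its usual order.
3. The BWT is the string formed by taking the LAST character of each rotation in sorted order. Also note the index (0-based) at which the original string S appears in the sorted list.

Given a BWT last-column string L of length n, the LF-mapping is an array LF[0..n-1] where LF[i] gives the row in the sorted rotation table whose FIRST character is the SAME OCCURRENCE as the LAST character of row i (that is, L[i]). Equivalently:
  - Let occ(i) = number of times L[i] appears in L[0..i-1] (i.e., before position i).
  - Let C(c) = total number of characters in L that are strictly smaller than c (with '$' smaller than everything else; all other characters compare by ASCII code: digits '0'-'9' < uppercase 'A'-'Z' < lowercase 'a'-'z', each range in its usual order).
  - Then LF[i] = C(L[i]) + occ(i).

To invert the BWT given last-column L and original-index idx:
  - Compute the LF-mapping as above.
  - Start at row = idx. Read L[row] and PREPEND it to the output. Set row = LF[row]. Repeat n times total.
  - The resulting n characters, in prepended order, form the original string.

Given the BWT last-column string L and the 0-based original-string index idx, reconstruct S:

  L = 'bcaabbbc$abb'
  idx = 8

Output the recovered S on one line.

Answer: bcaaabcbbbb$

Derivation:
LF mapping: 4 10 1 2 5 6 7 11 0 3 8 9
Walk LF starting at row 8, prepending L[row]:
  step 1: row=8, L[8]='$', prepend. Next row=LF[8]=0
  step 2: row=0, L[0]='b', prepend. Next row=LF[0]=4
  step 3: row=4, L[4]='b', prepend. Next row=LF[4]=5
  step 4: row=5, L[5]='b', prepend. Next row=LF[5]=6
  step 5: row=6, L[6]='b', prepend. Next row=LF[6]=7
  step 6: row=7, L[7]='c', prepend. Next row=LF[7]=11
  step 7: row=11, L[11]='b', prepend. Next row=LF[11]=9
  step 8: row=9, L[9]='a', prepend. Next row=LF[9]=3
  step 9: row=3, L[3]='a', prepend. Next row=LF[3]=2
  step 10: row=2, L[2]='a', prepend. Next row=LF[2]=1
  step 11: row=1, L[1]='c', prepend. Next row=LF[1]=10
  step 12: row=10, L[10]='b', prepend. Next row=LF[10]=8
Reversed output: bcaaabcbbbb$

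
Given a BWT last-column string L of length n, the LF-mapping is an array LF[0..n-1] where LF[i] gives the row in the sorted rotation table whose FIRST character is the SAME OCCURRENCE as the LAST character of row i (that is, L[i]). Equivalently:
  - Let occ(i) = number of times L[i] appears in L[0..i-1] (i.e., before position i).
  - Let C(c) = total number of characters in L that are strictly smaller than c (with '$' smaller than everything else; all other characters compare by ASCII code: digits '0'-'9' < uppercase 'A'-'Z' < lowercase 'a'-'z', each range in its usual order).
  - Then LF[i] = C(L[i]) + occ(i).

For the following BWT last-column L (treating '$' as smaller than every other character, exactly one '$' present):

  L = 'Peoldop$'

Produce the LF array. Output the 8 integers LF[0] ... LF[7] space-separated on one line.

Char counts: '$':1, 'P':1, 'd':1, 'e':1, 'l':1, 'o':2, 'p':1
C (first-col start): C('$')=0, C('P')=1, C('d')=2, C('e')=3, C('l')=4, C('o')=5, C('p')=7
L[0]='P': occ=0, LF[0]=C('P')+0=1+0=1
L[1]='e': occ=0, LF[1]=C('e')+0=3+0=3
L[2]='o': occ=0, LF[2]=C('o')+0=5+0=5
L[3]='l': occ=0, LF[3]=C('l')+0=4+0=4
L[4]='d': occ=0, LF[4]=C('d')+0=2+0=2
L[5]='o': occ=1, LF[5]=C('o')+1=5+1=6
L[6]='p': occ=0, LF[6]=C('p')+0=7+0=7
L[7]='$': occ=0, LF[7]=C('$')+0=0+0=0

Answer: 1 3 5 4 2 6 7 0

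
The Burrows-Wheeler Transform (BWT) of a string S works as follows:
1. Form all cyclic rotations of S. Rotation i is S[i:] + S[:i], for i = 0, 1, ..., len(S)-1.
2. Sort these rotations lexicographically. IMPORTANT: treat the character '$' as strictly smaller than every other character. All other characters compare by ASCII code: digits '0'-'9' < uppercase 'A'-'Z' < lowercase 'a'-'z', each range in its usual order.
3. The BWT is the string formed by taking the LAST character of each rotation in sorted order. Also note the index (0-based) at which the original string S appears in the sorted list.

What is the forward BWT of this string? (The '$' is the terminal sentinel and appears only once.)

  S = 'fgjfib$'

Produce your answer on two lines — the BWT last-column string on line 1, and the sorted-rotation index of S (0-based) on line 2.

All 7 rotations (rotation i = S[i:]+S[:i]):
  rot[0] = fgjfib$
  rot[1] = gjfib$f
  rot[2] = jfib$fg
  rot[3] = fib$fgj
  rot[4] = ib$fgjf
  rot[5] = b$fgjfi
  rot[6] = $fgjfib
Sorted (with $ < everything):
  sorted[0] = $fgjfib  (last char: 'b')
  sorted[1] = b$fgjfi  (last char: 'i')
  sorted[2] = fgjfib$  (last char: '$')
  sorted[3] = fib$fgj  (last char: 'j')
  sorted[4] = gjfib$f  (last char: 'f')
  sorted[5] = ib$fgjf  (last char: 'f')
  sorted[6] = jfib$fg  (last char: 'g')
Last column: bi$jffg
Original string S is at sorted index 2

Answer: bi$jffg
2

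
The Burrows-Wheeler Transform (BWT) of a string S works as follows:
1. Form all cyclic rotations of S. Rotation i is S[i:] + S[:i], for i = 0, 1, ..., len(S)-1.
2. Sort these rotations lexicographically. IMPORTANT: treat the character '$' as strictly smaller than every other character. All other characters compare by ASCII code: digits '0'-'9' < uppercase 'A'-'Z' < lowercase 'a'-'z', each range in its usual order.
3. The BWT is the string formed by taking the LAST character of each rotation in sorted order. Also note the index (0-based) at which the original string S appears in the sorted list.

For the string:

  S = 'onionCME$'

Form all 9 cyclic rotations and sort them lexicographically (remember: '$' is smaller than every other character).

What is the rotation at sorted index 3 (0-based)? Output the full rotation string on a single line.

Answer: ME$onionC

Derivation:
All 9 rotations (rotation i = S[i:]+S[:i]):
  rot[0] = onionCME$
  rot[1] = nionCME$o
  rot[2] = ionCME$on
  rot[3] = onCME$oni
  rot[4] = nCME$onio
  rot[5] = CME$onion
  rot[6] = ME$onionC
  rot[7] = E$onionCM
  rot[8] = $onionCME
Sorted (with $ < everything):
  sorted[0] = $onionCME
  sorted[1] = CME$onion
  sorted[2] = E$onionCM
  sorted[3] = ME$onionC
  sorted[4] = ionCME$on
  sorted[5] = nCME$onio
  sorted[6] = nionCME$o
  sorted[7] = onCME$oni
  sorted[8] = onionCME$
sorted[3] = ME$onionC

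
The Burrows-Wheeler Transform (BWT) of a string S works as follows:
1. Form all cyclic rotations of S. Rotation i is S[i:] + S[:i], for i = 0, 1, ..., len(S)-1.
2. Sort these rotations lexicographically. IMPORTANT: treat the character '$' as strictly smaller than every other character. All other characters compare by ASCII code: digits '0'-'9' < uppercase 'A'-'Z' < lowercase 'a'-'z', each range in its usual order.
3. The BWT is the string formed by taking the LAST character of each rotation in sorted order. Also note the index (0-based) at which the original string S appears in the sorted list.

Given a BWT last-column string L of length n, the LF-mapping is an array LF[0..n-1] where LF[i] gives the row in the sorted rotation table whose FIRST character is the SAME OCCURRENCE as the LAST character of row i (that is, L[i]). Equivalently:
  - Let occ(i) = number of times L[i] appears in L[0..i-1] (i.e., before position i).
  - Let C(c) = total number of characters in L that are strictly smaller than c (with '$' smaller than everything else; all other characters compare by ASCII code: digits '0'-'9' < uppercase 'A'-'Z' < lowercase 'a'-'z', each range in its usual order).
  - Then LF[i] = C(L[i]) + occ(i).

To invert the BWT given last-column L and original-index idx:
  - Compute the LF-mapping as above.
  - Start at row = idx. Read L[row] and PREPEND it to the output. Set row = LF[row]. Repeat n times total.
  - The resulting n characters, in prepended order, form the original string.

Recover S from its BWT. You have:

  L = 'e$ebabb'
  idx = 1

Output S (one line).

Answer: abebbe$

Derivation:
LF mapping: 5 0 6 2 1 3 4
Walk LF starting at row 1, prepending L[row]:
  step 1: row=1, L[1]='$', prepend. Next row=LF[1]=0
  step 2: row=0, L[0]='e', prepend. Next row=LF[0]=5
  step 3: row=5, L[5]='b', prepend. Next row=LF[5]=3
  step 4: row=3, L[3]='b', prepend. Next row=LF[3]=2
  step 5: row=2, L[2]='e', prepend. Next row=LF[2]=6
  step 6: row=6, L[6]='b', prepend. Next row=LF[6]=4
  step 7: row=4, L[4]='a', prepend. Next row=LF[4]=1
Reversed output: abebbe$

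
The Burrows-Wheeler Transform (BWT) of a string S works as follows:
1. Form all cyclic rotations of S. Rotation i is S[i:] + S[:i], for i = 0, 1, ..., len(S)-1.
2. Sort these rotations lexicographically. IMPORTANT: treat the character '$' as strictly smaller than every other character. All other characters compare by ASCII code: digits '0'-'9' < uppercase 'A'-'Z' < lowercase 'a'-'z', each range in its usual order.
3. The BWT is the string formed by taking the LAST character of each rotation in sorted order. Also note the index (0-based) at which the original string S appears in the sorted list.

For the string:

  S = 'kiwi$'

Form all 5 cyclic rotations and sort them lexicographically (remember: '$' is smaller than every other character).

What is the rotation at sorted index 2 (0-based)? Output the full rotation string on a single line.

All 5 rotations (rotation i = S[i:]+S[:i]):
  rot[0] = kiwi$
  rot[1] = iwi$k
  rot[2] = wi$ki
  rot[3] = i$kiw
  rot[4] = $kiwi
Sorted (with $ < everything):
  sorted[0] = $kiwi
  sorted[1] = i$kiw
  sorted[2] = iwi$k
  sorted[3] = kiwi$
  sorted[4] = wi$ki
sorted[2] = iwi$k

Answer: iwi$k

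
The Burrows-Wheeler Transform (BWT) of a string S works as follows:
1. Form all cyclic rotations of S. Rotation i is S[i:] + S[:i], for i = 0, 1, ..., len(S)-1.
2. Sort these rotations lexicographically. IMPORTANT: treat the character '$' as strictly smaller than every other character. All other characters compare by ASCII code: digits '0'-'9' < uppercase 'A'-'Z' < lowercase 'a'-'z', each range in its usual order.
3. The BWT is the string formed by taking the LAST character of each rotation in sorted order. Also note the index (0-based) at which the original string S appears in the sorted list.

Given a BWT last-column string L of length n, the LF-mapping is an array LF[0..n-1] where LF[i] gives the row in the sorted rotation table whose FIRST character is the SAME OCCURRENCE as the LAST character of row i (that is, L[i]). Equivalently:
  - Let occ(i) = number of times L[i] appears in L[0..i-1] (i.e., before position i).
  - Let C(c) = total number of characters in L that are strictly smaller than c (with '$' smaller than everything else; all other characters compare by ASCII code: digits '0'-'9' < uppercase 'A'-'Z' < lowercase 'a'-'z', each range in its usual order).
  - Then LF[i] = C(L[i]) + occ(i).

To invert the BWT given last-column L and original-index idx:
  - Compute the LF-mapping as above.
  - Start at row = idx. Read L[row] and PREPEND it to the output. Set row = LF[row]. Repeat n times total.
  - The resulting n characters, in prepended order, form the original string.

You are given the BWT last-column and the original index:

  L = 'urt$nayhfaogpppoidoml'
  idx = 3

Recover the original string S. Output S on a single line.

Answer: dragonflyhippopotamu$

Derivation:
LF mapping: 19 17 18 0 10 1 20 6 4 2 11 5 14 15 16 12 7 3 13 9 8
Walk LF starting at row 3, prepending L[row]:
  step 1: row=3, L[3]='$', prepend. Next row=LF[3]=0
  step 2: row=0, L[0]='u', prepend. Next row=LF[0]=19
  step 3: row=19, L[19]='m', prepend. Next row=LF[19]=9
  step 4: row=9, L[9]='a', prepend. Next row=LF[9]=2
  step 5: row=2, L[2]='t', prepend. Next row=LF[2]=18
  step 6: row=18, L[18]='o', prepend. Next row=LF[18]=13
  step 7: row=13, L[13]='p', prepend. Next row=LF[13]=15
  step 8: row=15, L[15]='o', prepend. Next row=LF[15]=12
  step 9: row=12, L[12]='p', prepend. Next row=LF[12]=14
  step 10: row=14, L[14]='p', prepend. Next row=LF[14]=16
  step 11: row=16, L[16]='i', prepend. Next row=LF[16]=7
  step 12: row=7, L[7]='h', prepend. Next row=LF[7]=6
  step 13: row=6, L[6]='y', prepend. Next row=LF[6]=20
  step 14: row=20, L[20]='l', prepend. Next row=LF[20]=8
  step 15: row=8, L[8]='f', prepend. Next row=LF[8]=4
  step 16: row=4, L[4]='n', prepend. Next row=LF[4]=10
  step 17: row=10, L[10]='o', prepend. Next row=LF[10]=11
  step 18: row=11, L[11]='g', prepend. Next row=LF[11]=5
  step 19: row=5, L[5]='a', prepend. Next row=LF[5]=1
  step 20: row=1, L[1]='r', prepend. Next row=LF[1]=17
  step 21: row=17, L[17]='d', prepend. Next row=LF[17]=3
Reversed output: dragonflyhippopotamu$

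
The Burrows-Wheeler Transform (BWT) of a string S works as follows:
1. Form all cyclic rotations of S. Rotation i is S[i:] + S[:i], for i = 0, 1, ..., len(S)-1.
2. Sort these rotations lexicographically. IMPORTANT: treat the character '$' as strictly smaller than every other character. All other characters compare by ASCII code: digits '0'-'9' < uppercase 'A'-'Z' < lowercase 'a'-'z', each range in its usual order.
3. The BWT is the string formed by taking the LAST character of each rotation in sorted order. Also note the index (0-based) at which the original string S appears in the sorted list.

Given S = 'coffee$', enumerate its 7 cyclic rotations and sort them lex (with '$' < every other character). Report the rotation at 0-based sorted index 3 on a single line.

Answer: ee$coff

Derivation:
All 7 rotations (rotation i = S[i:]+S[:i]):
  rot[0] = coffee$
  rot[1] = offee$c
  rot[2] = ffee$co
  rot[3] = fee$cof
  rot[4] = ee$coff
  rot[5] = e$coffe
  rot[6] = $coffee
Sorted (with $ < everything):
  sorted[0] = $coffee
  sorted[1] = coffee$
  sorted[2] = e$coffe
  sorted[3] = ee$coff
  sorted[4] = fee$cof
  sorted[5] = ffee$co
  sorted[6] = offee$c
sorted[3] = ee$coff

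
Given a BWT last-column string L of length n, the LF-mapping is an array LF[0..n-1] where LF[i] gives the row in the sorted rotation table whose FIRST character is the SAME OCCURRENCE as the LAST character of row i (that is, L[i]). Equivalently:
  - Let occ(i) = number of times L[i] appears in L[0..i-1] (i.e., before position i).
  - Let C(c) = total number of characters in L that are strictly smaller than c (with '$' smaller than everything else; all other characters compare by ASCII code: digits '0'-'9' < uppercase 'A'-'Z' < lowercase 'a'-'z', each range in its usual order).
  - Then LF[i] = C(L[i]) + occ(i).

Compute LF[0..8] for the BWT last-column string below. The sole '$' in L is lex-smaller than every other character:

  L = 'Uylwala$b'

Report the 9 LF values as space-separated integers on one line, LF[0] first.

Char counts: '$':1, 'U':1, 'a':2, 'b':1, 'l':2, 'w':1, 'y':1
C (first-col start): C('$')=0, C('U')=1, C('a')=2, C('b')=4, C('l')=5, C('w')=7, C('y')=8
L[0]='U': occ=0, LF[0]=C('U')+0=1+0=1
L[1]='y': occ=0, LF[1]=C('y')+0=8+0=8
L[2]='l': occ=0, LF[2]=C('l')+0=5+0=5
L[3]='w': occ=0, LF[3]=C('w')+0=7+0=7
L[4]='a': occ=0, LF[4]=C('a')+0=2+0=2
L[5]='l': occ=1, LF[5]=C('l')+1=5+1=6
L[6]='a': occ=1, LF[6]=C('a')+1=2+1=3
L[7]='$': occ=0, LF[7]=C('$')+0=0+0=0
L[8]='b': occ=0, LF[8]=C('b')+0=4+0=4

Answer: 1 8 5 7 2 6 3 0 4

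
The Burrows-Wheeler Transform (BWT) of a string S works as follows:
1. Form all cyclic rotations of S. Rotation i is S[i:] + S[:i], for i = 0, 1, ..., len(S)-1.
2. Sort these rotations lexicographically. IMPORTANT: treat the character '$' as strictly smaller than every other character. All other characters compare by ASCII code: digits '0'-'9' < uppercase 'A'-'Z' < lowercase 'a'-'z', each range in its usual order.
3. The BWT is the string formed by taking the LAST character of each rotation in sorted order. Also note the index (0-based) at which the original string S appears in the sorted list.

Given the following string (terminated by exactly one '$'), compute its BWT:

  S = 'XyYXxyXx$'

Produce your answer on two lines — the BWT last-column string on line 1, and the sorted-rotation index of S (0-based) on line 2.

Answer: xyY$yXXxX
3

Derivation:
All 9 rotations (rotation i = S[i:]+S[:i]):
  rot[0] = XyYXxyXx$
  rot[1] = yYXxyXx$X
  rot[2] = YXxyXx$Xy
  rot[3] = XxyXx$XyY
  rot[4] = xyXx$XyYX
  rot[5] = yXx$XyYXx
  rot[6] = Xx$XyYXxy
  rot[7] = x$XyYXxyX
  rot[8] = $XyYXxyXx
Sorted (with $ < everything):
  sorted[0] = $XyYXxyXx  (last char: 'x')
  sorted[1] = Xx$XyYXxy  (last char: 'y')
  sorted[2] = XxyXx$XyY  (last char: 'Y')
  sorted[3] = XyYXxyXx$  (last char: '$')
  sorted[4] = YXxyXx$Xy  (last char: 'y')
  sorted[5] = x$XyYXxyX  (last char: 'X')
  sorted[6] = xyXx$XyYX  (last char: 'X')
  sorted[7] = yXx$XyYXx  (last char: 'x')
  sorted[8] = yYXxyXx$X  (last char: 'X')
Last column: xyY$yXXxX
Original string S is at sorted index 3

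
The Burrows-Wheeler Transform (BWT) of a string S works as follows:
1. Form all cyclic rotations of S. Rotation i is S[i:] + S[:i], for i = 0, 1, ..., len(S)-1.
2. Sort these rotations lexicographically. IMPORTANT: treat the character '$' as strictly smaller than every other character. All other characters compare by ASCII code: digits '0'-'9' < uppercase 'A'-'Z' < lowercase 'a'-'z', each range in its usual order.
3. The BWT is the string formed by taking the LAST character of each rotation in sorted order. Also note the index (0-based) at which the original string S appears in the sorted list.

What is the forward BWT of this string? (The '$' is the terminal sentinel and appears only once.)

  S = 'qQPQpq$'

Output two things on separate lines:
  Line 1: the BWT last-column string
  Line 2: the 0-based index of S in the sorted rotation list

All 7 rotations (rotation i = S[i:]+S[:i]):
  rot[0] = qQPQpq$
  rot[1] = QPQpq$q
  rot[2] = PQpq$qQ
  rot[3] = Qpq$qQP
  rot[4] = pq$qQPQ
  rot[5] = q$qQPQp
  rot[6] = $qQPQpq
Sorted (with $ < everything):
  sorted[0] = $qQPQpq  (last char: 'q')
  sorted[1] = PQpq$qQ  (last char: 'Q')
  sorted[2] = QPQpq$q  (last char: 'q')
  sorted[3] = Qpq$qQP  (last char: 'P')
  sorted[4] = pq$qQPQ  (last char: 'Q')
  sorted[5] = q$qQPQp  (last char: 'p')
  sorted[6] = qQPQpq$  (last char: '$')
Last column: qQqPQp$
Original string S is at sorted index 6

Answer: qQqPQp$
6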